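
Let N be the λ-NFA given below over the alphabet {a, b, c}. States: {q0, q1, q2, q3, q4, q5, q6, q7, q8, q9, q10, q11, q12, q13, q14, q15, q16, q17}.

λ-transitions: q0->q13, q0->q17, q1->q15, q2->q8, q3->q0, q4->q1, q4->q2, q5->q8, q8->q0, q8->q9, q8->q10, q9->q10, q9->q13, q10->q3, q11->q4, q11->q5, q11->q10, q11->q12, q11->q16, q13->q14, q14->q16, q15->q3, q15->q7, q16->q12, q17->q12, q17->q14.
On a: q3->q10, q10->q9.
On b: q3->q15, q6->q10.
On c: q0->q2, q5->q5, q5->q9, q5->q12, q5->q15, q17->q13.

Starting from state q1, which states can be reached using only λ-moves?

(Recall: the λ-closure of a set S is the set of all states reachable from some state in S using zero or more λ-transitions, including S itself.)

Start with {q1}.
From q1 via λ: add q15.
From q15 via λ: add q3, q7.
From q3 via λ: add q0.
From q0 via λ: add q13, q17.
From q13 via λ: add q14.
From q17 via λ: add q12.
From q14 via λ: add q16.
No new states can be added; the closed set is {q0, q1, q3, q7, q12, q13, q14, q15, q16, q17}.

{q0, q1, q3, q7, q12, q13, q14, q15, q16, q17}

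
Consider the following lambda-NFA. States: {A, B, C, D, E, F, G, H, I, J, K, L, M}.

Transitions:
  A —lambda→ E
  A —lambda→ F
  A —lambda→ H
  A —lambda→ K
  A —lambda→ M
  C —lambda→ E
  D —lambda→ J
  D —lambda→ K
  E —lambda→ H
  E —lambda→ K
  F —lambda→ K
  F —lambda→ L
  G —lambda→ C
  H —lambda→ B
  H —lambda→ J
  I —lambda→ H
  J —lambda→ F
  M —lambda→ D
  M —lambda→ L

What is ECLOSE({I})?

Start with {I}.
From I via lambda: add H.
From H via lambda: add B, J.
From J via lambda: add F.
From F via lambda: add K, L.
No new states can be added; the closed set is {B, F, H, I, J, K, L}.

{B, F, H, I, J, K, L}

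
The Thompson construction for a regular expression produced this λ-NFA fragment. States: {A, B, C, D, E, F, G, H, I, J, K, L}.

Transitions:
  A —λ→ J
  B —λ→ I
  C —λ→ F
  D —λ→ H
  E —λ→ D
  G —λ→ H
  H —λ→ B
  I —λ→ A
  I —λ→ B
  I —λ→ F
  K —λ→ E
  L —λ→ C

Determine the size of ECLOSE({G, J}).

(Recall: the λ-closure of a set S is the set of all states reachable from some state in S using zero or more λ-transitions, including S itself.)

Start with {G, J}.
From G via λ: add H.
From H via λ: add B.
From B via λ: add I.
From I via λ: add A, F.
λ-closure = {A, B, F, G, H, I, J}, which has 7 states.

7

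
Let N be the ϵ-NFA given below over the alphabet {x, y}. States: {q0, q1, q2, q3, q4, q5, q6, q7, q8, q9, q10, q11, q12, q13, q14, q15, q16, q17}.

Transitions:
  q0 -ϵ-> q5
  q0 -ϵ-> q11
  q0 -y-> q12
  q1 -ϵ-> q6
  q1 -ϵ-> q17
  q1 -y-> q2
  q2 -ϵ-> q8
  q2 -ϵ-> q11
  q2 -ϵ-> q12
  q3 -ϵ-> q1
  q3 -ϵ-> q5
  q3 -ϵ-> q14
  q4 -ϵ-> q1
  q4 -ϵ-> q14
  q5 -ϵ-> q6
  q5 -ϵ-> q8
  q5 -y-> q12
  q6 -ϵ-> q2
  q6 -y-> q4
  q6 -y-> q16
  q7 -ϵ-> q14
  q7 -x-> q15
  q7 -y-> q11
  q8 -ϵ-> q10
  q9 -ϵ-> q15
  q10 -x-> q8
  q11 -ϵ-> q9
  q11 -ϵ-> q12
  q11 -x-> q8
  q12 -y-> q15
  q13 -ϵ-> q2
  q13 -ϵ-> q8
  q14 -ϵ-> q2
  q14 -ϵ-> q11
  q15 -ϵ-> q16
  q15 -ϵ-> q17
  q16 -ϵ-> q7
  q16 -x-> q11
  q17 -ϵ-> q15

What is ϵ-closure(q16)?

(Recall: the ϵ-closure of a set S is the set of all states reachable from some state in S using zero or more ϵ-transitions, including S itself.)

{q2, q7, q8, q9, q10, q11, q12, q14, q15, q16, q17}

Start with {q16}.
From q16 via ϵ: add q7.
From q7 via ϵ: add q14.
From q14 via ϵ: add q2, q11.
From q2 via ϵ: add q8, q12.
From q11 via ϵ: add q9.
From q8 via ϵ: add q10.
From q9 via ϵ: add q15.
From q15 via ϵ: add q17.
No new states can be added; the closed set is {q2, q7, q8, q9, q10, q11, q12, q14, q15, q16, q17}.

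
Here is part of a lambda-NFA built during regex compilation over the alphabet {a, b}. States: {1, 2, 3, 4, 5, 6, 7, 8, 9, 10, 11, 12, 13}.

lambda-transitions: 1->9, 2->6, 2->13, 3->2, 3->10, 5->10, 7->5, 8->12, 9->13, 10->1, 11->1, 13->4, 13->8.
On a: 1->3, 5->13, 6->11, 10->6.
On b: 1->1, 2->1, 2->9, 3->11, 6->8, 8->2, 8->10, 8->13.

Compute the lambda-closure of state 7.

Start with {7}.
From 7 via lambda: add 5.
From 5 via lambda: add 10.
From 10 via lambda: add 1.
From 1 via lambda: add 9.
From 9 via lambda: add 13.
From 13 via lambda: add 4, 8.
From 8 via lambda: add 12.
No new states can be added; the closed set is {1, 4, 5, 7, 8, 9, 10, 12, 13}.

{1, 4, 5, 7, 8, 9, 10, 12, 13}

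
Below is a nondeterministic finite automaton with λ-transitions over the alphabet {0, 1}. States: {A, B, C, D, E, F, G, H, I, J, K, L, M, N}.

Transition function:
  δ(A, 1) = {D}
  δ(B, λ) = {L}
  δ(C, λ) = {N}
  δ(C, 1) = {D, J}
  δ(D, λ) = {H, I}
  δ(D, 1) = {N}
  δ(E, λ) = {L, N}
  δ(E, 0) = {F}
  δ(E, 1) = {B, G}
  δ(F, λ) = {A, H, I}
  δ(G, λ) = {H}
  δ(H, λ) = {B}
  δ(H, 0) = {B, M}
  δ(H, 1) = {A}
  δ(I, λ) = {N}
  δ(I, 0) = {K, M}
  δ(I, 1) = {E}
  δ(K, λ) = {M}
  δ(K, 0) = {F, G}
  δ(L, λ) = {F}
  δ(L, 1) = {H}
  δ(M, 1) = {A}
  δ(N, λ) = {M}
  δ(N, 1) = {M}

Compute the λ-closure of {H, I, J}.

{A, B, F, H, I, J, L, M, N}

Start with {H, I, J}.
From H via λ: add B.
From I via λ: add N.
From B via λ: add L.
From N via λ: add M.
From L via λ: add F.
From F via λ: add A.
No new states can be added; the closed set is {A, B, F, H, I, J, L, M, N}.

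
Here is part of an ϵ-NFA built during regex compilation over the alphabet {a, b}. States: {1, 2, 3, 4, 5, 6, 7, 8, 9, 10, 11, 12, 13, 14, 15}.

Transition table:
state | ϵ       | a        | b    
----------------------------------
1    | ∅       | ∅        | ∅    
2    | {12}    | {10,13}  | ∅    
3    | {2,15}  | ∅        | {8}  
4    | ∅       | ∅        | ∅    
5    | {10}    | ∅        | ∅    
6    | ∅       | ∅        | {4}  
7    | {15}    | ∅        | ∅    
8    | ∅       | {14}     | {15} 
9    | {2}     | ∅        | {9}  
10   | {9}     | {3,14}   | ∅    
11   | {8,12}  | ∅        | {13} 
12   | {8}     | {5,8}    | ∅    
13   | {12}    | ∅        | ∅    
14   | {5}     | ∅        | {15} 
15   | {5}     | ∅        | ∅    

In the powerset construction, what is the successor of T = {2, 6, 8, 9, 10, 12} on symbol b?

{2, 4, 5, 8, 9, 10, 12, 15}

6 on b → {4}.
8 on b → {15}.
9 on b → {9}.
No b-transition from 2, 10, 12.
Union after reading b: {4, 9, 15}.
Now take the ϵ-closure:
From 9 via ϵ: add 2.
From 15 via ϵ: add 5.
From 2 via ϵ: add 12.
From 5 via ϵ: add 10.
From 12 via ϵ: add 8.
No new states can be added; the closed set is {2, 4, 5, 8, 9, 10, 12, 15}.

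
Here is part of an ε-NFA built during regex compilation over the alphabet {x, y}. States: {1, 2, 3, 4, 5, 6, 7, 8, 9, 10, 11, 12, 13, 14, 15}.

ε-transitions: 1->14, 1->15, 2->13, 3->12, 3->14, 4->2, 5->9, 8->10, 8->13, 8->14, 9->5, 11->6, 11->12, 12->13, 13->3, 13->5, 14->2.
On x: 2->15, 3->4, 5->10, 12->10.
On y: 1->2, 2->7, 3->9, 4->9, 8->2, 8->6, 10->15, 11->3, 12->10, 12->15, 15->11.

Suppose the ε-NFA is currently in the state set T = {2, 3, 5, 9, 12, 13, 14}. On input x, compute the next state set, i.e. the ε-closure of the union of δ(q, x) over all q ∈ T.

{2, 3, 4, 5, 9, 10, 12, 13, 14, 15}

2 on x → {15}.
3 on x → {4}.
5 on x → {10}.
12 on x → {10}.
No x-transition from 9, 13, 14.
Union after reading x: {4, 10, 15}.
Now take the ε-closure:
From 4 via ε: add 2.
From 2 via ε: add 13.
From 13 via ε: add 3, 5.
From 3 via ε: add 12, 14.
From 5 via ε: add 9.
No new states can be added; the closed set is {2, 3, 4, 5, 9, 10, 12, 13, 14, 15}.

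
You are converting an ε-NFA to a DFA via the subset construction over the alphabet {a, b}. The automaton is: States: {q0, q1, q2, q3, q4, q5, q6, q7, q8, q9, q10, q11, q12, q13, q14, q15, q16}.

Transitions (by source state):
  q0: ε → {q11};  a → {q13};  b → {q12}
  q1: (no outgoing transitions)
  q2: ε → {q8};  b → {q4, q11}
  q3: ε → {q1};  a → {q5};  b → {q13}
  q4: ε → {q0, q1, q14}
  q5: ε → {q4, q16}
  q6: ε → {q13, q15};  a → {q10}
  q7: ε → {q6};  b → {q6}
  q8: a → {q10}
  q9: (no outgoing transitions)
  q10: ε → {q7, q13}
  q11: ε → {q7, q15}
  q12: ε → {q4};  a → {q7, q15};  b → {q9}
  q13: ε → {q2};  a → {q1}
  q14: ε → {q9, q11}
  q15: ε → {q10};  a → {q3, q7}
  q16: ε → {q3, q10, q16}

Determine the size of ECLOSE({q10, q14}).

10

Start with {q10, q14}.
From q10 via ε: add q7, q13.
From q14 via ε: add q9, q11.
From q7 via ε: add q6.
From q11 via ε: add q15.
From q13 via ε: add q2.
From q2 via ε: add q8.
ε-closure = {q2, q6, q7, q8, q9, q10, q11, q13, q14, q15}, which has 10 states.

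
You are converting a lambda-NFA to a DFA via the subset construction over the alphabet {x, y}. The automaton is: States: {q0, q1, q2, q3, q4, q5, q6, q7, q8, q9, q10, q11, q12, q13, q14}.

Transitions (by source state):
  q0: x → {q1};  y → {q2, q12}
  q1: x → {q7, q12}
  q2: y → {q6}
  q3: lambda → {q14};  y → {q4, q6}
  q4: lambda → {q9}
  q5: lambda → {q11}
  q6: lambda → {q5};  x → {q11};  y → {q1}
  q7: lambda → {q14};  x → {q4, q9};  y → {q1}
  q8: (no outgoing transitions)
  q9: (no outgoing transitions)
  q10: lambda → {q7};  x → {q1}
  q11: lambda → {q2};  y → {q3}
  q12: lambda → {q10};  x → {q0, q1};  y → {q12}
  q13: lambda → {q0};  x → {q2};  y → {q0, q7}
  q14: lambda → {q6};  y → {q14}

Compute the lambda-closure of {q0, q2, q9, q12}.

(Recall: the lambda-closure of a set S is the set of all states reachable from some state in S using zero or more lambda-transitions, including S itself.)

Start with {q0, q2, q9, q12}.
From q12 via lambda: add q10.
From q10 via lambda: add q7.
From q7 via lambda: add q14.
From q14 via lambda: add q6.
From q6 via lambda: add q5.
From q5 via lambda: add q11.
No new states can be added; the closed set is {q0, q2, q5, q6, q7, q9, q10, q11, q12, q14}.

{q0, q2, q5, q6, q7, q9, q10, q11, q12, q14}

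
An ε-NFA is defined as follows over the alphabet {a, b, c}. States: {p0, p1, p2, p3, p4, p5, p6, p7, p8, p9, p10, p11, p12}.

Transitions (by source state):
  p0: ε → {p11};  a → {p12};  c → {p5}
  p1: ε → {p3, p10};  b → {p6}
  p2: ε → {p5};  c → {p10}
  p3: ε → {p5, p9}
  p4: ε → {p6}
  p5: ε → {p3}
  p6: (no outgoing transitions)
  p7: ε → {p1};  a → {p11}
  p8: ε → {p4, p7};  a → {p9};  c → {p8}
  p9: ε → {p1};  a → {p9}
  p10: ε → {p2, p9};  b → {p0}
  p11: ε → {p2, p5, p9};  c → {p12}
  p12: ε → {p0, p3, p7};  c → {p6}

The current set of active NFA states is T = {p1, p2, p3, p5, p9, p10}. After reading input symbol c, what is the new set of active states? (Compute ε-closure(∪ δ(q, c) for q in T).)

p2 on c → {p10}.
No c-transition from p1, p3, p5, p9, p10.
Union after reading c: {p10}.
Now take the ε-closure:
From p10 via ε: add p2, p9.
From p2 via ε: add p5.
From p9 via ε: add p1.
From p1 via ε: add p3.
No new states can be added; the closed set is {p1, p2, p3, p5, p9, p10}.

{p1, p2, p3, p5, p9, p10}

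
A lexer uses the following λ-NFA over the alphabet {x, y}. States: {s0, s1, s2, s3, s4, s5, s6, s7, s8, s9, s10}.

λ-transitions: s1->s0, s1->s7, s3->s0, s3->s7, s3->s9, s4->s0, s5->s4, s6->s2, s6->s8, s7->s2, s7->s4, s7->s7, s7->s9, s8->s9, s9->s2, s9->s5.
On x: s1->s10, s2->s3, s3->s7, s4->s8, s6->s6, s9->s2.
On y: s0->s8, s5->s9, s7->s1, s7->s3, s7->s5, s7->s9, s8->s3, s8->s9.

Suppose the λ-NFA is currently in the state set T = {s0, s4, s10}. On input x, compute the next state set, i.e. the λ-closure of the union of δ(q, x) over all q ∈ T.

{s0, s2, s4, s5, s8, s9}

s4 on x → {s8}.
No x-transition from s0, s10.
Union after reading x: {s8}.
Now take the λ-closure:
From s8 via λ: add s9.
From s9 via λ: add s2, s5.
From s5 via λ: add s4.
From s4 via λ: add s0.
No new states can be added; the closed set is {s0, s2, s4, s5, s8, s9}.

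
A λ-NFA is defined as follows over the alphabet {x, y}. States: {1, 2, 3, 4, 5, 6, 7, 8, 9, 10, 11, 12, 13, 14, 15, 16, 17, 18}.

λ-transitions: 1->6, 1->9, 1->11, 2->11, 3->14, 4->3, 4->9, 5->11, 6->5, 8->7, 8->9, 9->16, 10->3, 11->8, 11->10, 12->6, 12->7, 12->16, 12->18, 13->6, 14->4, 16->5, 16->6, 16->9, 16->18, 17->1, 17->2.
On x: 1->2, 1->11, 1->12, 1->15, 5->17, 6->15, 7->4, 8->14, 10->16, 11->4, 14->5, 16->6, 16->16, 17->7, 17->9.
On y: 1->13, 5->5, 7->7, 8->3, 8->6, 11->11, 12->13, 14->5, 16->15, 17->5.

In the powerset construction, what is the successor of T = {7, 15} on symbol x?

{3, 4, 5, 6, 7, 8, 9, 10, 11, 14, 16, 18}

7 on x → {4}.
No x-transition from 15.
Union after reading x: {4}.
Now take the λ-closure:
From 4 via λ: add 3, 9.
From 3 via λ: add 14.
From 9 via λ: add 16.
From 16 via λ: add 5, 6, 18.
From 5 via λ: add 11.
From 11 via λ: add 8, 10.
From 8 via λ: add 7.
No new states can be added; the closed set is {3, 4, 5, 6, 7, 8, 9, 10, 11, 14, 16, 18}.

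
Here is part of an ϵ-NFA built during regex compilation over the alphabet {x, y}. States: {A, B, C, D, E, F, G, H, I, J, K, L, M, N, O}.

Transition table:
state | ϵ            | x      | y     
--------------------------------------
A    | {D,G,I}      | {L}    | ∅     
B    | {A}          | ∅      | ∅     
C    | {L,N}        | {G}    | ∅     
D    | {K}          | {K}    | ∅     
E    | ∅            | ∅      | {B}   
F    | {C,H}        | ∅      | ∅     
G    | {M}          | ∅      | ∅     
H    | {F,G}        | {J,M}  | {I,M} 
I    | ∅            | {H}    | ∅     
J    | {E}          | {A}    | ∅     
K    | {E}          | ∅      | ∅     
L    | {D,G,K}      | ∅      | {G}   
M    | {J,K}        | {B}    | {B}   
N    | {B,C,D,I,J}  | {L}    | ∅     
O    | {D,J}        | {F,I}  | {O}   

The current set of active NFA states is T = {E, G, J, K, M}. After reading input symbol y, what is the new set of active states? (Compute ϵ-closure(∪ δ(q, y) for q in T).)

{A, B, D, E, G, I, J, K, M}

E on y → {B}.
M on y → {B}.
No y-transition from G, J, K.
Union after reading y: {B}.
Now take the ϵ-closure:
From B via ϵ: add A.
From A via ϵ: add D, G, I.
From D via ϵ: add K.
From G via ϵ: add M.
From K via ϵ: add E.
From M via ϵ: add J.
No new states can be added; the closed set is {A, B, D, E, G, I, J, K, M}.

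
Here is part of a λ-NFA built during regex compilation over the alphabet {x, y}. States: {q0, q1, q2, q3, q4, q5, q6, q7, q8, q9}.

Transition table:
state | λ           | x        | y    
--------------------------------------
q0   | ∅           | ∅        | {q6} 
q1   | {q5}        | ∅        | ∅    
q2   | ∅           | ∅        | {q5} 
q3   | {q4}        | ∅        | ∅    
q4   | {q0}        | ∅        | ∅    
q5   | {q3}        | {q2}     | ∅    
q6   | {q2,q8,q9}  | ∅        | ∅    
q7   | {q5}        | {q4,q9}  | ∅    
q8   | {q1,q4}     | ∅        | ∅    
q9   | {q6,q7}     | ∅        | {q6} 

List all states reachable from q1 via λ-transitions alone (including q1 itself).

{q0, q1, q3, q4, q5}

Start with {q1}.
From q1 via λ: add q5.
From q5 via λ: add q3.
From q3 via λ: add q4.
From q4 via λ: add q0.
No new states can be added; the closed set is {q0, q1, q3, q4, q5}.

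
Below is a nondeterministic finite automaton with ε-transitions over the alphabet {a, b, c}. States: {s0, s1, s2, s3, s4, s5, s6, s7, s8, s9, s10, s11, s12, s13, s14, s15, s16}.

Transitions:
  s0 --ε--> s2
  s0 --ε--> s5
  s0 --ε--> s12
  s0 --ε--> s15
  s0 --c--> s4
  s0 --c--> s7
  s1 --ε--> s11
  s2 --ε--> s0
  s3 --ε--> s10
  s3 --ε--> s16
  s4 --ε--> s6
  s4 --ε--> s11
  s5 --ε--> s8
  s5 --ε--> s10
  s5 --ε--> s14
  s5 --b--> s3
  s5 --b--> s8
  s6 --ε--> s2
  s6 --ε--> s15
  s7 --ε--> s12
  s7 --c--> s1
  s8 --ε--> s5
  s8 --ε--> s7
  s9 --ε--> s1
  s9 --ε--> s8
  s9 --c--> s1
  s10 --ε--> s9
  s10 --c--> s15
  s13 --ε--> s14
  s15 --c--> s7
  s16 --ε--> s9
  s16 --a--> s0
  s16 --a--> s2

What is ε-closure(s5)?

{s1, s5, s7, s8, s9, s10, s11, s12, s14}

Start with {s5}.
From s5 via ε: add s8, s10, s14.
From s8 via ε: add s7.
From s10 via ε: add s9.
From s7 via ε: add s12.
From s9 via ε: add s1.
From s1 via ε: add s11.
No new states can be added; the closed set is {s1, s5, s7, s8, s9, s10, s11, s12, s14}.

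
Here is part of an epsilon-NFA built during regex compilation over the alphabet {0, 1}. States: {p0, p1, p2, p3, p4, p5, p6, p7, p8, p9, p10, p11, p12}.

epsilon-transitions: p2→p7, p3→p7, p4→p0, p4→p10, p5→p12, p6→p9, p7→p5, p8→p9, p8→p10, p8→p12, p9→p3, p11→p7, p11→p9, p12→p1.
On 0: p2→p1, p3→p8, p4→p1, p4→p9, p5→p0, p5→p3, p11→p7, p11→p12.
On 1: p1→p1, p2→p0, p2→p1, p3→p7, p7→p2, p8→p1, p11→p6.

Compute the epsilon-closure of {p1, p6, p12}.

{p1, p3, p5, p6, p7, p9, p12}

Start with {p1, p6, p12}.
From p6 via epsilon: add p9.
From p9 via epsilon: add p3.
From p3 via epsilon: add p7.
From p7 via epsilon: add p5.
No new states can be added; the closed set is {p1, p3, p5, p6, p7, p9, p12}.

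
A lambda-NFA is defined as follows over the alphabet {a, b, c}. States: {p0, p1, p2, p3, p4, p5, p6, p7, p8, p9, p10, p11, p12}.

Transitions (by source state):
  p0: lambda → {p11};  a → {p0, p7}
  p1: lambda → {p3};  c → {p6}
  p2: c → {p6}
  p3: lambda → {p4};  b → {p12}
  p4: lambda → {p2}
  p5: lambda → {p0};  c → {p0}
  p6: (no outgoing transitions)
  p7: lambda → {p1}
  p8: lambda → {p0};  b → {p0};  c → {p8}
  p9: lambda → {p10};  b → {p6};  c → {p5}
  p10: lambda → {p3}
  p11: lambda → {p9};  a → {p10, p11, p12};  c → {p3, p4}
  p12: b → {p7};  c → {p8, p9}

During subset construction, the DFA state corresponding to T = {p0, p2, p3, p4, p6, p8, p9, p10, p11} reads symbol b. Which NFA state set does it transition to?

{p0, p2, p3, p4, p6, p9, p10, p11, p12}

p3 on b → {p12}.
p8 on b → {p0}.
p9 on b → {p6}.
No b-transition from p0, p2, p4, p6, p10, p11.
Union after reading b: {p0, p6, p12}.
Now take the lambda-closure:
From p0 via lambda: add p11.
From p11 via lambda: add p9.
From p9 via lambda: add p10.
From p10 via lambda: add p3.
From p3 via lambda: add p4.
From p4 via lambda: add p2.
No new states can be added; the closed set is {p0, p2, p3, p4, p6, p9, p10, p11, p12}.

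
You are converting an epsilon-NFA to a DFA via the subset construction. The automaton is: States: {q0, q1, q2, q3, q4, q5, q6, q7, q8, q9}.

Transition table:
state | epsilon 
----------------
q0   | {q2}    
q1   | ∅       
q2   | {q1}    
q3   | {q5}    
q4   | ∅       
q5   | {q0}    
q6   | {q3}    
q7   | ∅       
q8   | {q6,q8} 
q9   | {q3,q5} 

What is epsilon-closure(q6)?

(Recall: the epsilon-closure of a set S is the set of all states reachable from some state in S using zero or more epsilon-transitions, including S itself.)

Start with {q6}.
From q6 via epsilon: add q3.
From q3 via epsilon: add q5.
From q5 via epsilon: add q0.
From q0 via epsilon: add q2.
From q2 via epsilon: add q1.
No new states can be added; the closed set is {q0, q1, q2, q3, q5, q6}.

{q0, q1, q2, q3, q5, q6}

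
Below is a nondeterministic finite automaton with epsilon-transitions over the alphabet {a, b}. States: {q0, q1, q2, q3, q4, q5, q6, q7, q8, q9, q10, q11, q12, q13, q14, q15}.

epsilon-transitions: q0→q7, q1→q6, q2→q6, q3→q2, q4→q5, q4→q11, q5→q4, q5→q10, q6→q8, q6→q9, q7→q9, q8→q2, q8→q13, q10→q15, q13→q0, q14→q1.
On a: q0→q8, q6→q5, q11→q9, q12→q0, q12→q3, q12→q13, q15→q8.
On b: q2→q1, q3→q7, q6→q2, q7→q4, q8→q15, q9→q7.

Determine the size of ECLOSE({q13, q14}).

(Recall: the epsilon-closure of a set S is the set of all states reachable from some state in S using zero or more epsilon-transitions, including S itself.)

9

Start with {q13, q14}.
From q13 via epsilon: add q0.
From q14 via epsilon: add q1.
From q0 via epsilon: add q7.
From q1 via epsilon: add q6.
From q6 via epsilon: add q8, q9.
From q8 via epsilon: add q2.
epsilon-closure = {q0, q1, q2, q6, q7, q8, q9, q13, q14}, which has 9 states.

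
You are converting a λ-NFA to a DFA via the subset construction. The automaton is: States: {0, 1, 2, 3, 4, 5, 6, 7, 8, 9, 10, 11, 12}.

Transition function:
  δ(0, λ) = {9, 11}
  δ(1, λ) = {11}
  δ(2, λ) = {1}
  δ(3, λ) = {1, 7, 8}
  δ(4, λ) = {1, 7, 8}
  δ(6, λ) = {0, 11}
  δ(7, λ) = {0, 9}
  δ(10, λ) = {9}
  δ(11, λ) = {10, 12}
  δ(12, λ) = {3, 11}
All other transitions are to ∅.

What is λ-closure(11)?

{0, 1, 3, 7, 8, 9, 10, 11, 12}

Start with {11}.
From 11 via λ: add 10, 12.
From 10 via λ: add 9.
From 12 via λ: add 3.
From 3 via λ: add 1, 7, 8.
From 7 via λ: add 0.
No new states can be added; the closed set is {0, 1, 3, 7, 8, 9, 10, 11, 12}.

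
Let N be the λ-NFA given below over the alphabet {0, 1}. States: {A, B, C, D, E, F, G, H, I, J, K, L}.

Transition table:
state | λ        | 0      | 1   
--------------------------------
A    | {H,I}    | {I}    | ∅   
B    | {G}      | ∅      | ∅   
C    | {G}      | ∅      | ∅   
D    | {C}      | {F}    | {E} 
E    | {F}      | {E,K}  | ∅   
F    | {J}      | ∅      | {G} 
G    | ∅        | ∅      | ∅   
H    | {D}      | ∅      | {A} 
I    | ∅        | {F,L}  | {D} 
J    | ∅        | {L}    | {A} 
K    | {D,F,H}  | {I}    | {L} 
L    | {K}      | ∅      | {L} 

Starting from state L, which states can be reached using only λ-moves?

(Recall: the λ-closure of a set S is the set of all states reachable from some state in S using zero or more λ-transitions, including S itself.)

{C, D, F, G, H, J, K, L}

Start with {L}.
From L via λ: add K.
From K via λ: add D, F, H.
From D via λ: add C.
From F via λ: add J.
From C via λ: add G.
No new states can be added; the closed set is {C, D, F, G, H, J, K, L}.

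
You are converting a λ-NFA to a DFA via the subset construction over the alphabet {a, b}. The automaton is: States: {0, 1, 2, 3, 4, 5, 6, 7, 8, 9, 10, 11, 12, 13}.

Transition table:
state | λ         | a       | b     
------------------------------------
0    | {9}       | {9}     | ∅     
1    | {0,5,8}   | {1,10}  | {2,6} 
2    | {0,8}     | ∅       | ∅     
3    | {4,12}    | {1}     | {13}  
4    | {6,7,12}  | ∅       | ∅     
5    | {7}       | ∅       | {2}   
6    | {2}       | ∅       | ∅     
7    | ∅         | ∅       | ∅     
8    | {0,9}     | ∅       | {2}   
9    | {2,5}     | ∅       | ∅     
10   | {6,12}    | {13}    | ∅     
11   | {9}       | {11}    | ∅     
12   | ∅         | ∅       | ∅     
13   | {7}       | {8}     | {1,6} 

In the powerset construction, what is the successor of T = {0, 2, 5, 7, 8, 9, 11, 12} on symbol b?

{0, 2, 5, 7, 8, 9}

5 on b → {2}.
8 on b → {2}.
No b-transition from 0, 2, 7, 9, 11, 12.
Union after reading b: {2}.
Now take the λ-closure:
From 2 via λ: add 0, 8.
From 0 via λ: add 9.
From 9 via λ: add 5.
From 5 via λ: add 7.
No new states can be added; the closed set is {0, 2, 5, 7, 8, 9}.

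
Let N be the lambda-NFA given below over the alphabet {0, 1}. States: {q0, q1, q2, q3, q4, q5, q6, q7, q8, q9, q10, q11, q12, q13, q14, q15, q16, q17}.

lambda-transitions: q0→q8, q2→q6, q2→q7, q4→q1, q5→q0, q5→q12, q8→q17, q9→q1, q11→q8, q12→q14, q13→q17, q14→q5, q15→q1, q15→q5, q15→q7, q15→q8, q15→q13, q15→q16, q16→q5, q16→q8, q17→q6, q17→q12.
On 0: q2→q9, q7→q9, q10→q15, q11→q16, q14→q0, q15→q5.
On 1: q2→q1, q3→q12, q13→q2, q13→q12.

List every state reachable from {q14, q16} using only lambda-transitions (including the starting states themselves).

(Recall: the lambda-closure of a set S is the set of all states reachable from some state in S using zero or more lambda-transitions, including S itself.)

{q0, q5, q6, q8, q12, q14, q16, q17}

Start with {q14, q16}.
From q14 via lambda: add q5.
From q16 via lambda: add q8.
From q5 via lambda: add q0, q12.
From q8 via lambda: add q17.
From q17 via lambda: add q6.
No new states can be added; the closed set is {q0, q5, q6, q8, q12, q14, q16, q17}.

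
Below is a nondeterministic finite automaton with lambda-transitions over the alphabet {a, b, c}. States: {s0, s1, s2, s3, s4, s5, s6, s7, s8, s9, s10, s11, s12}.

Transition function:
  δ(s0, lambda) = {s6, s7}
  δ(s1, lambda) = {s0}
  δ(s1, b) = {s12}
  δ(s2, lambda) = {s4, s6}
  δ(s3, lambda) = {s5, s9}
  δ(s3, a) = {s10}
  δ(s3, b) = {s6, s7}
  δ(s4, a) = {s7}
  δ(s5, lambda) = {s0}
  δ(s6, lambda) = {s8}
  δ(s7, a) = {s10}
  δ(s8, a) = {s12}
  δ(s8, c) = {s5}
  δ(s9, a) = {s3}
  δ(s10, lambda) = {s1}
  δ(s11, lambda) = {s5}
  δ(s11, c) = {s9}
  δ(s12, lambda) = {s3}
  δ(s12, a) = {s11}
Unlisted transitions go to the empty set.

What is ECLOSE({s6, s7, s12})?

Start with {s6, s7, s12}.
From s6 via lambda: add s8.
From s12 via lambda: add s3.
From s3 via lambda: add s5, s9.
From s5 via lambda: add s0.
No new states can be added; the closed set is {s0, s3, s5, s6, s7, s8, s9, s12}.

{s0, s3, s5, s6, s7, s8, s9, s12}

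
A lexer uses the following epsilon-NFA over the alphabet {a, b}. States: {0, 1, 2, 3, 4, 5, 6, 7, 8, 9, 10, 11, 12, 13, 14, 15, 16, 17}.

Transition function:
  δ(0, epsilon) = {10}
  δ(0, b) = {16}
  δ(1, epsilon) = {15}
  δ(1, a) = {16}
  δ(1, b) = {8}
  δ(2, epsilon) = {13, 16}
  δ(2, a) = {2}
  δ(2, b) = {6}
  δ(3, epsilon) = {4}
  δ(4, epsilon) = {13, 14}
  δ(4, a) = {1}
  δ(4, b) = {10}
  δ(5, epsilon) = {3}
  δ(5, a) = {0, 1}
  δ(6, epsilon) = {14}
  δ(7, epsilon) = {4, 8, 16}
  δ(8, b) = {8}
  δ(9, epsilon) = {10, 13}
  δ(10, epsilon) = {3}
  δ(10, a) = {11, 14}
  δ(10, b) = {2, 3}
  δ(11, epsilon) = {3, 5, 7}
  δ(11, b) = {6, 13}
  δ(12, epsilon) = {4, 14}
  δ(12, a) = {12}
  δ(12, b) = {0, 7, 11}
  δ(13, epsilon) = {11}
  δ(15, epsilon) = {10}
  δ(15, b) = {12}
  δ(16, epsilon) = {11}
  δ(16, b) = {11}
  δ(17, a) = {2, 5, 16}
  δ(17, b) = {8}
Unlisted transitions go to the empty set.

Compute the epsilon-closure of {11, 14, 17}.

{3, 4, 5, 7, 8, 11, 13, 14, 16, 17}

Start with {11, 14, 17}.
From 11 via epsilon: add 3, 5, 7.
From 3 via epsilon: add 4.
From 7 via epsilon: add 8, 16.
From 4 via epsilon: add 13.
No new states can be added; the closed set is {3, 4, 5, 7, 8, 11, 13, 14, 16, 17}.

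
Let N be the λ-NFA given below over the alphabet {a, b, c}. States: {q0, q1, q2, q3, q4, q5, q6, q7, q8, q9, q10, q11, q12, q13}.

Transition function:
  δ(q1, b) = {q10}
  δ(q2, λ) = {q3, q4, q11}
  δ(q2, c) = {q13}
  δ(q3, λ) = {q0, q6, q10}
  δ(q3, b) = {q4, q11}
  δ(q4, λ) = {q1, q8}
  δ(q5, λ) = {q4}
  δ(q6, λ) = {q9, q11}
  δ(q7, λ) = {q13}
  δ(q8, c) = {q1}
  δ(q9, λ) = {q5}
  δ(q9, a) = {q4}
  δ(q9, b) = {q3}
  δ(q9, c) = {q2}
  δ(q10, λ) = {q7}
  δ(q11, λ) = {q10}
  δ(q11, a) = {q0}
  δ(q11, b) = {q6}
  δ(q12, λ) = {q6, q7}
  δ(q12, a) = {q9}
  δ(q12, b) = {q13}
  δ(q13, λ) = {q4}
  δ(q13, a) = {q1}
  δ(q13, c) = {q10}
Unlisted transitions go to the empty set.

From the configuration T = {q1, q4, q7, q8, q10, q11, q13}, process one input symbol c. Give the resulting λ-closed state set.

{q1, q4, q7, q8, q10, q13}

q8 on c → {q1}.
q13 on c → {q10}.
No c-transition from q1, q4, q7, q10, q11.
Union after reading c: {q1, q10}.
Now take the λ-closure:
From q10 via λ: add q7.
From q7 via λ: add q13.
From q13 via λ: add q4.
From q4 via λ: add q8.
No new states can be added; the closed set is {q1, q4, q7, q8, q10, q13}.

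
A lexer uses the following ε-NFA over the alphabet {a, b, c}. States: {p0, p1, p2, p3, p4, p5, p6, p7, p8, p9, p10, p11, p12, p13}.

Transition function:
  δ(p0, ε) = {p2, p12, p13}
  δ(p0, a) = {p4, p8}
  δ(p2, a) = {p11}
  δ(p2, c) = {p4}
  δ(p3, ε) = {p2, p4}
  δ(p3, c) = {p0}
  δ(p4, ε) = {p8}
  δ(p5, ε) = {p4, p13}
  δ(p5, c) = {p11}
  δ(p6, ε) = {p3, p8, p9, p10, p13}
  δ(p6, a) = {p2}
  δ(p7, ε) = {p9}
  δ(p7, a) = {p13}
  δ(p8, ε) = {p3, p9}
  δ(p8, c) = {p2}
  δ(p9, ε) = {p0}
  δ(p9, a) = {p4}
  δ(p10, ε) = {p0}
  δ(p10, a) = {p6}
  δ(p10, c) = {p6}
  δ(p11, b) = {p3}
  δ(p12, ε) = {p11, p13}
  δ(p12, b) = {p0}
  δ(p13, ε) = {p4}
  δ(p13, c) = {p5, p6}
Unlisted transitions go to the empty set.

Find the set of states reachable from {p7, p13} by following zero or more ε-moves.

{p0, p2, p3, p4, p7, p8, p9, p11, p12, p13}

Start with {p7, p13}.
From p7 via ε: add p9.
From p13 via ε: add p4.
From p4 via ε: add p8.
From p9 via ε: add p0.
From p0 via ε: add p2, p12.
From p8 via ε: add p3.
From p12 via ε: add p11.
No new states can be added; the closed set is {p0, p2, p3, p4, p7, p8, p9, p11, p12, p13}.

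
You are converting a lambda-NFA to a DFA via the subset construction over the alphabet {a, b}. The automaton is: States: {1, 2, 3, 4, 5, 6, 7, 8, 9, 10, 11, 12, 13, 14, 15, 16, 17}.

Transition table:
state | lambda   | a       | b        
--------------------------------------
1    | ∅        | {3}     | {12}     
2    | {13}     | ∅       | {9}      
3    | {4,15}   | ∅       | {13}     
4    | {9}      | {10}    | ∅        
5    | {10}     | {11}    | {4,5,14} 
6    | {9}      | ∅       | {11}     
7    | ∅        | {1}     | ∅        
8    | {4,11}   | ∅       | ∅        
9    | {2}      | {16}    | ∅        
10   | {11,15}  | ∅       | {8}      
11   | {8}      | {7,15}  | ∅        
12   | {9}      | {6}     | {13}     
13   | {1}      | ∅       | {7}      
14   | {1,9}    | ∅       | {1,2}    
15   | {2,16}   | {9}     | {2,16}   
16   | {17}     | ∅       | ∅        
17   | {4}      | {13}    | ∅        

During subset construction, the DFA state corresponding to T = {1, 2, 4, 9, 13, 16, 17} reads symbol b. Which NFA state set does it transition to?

1 on b → {12}.
2 on b → {9}.
13 on b → {7}.
No b-transition from 4, 9, 16, 17.
Union after reading b: {7, 9, 12}.
Now take the lambda-closure:
From 9 via lambda: add 2.
From 2 via lambda: add 13.
From 13 via lambda: add 1.
No new states can be added; the closed set is {1, 2, 7, 9, 12, 13}.

{1, 2, 7, 9, 12, 13}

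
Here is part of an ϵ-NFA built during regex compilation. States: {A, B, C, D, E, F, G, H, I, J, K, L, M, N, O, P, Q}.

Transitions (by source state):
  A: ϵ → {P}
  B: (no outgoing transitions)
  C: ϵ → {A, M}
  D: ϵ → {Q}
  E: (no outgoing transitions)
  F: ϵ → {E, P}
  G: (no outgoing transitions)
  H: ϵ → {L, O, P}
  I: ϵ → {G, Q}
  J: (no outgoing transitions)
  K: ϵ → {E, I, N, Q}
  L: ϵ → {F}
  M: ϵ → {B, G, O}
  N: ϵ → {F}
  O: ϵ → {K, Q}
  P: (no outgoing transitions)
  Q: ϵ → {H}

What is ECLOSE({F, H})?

{E, F, G, H, I, K, L, N, O, P, Q}

Start with {F, H}.
From F via ϵ: add E, P.
From H via ϵ: add L, O.
From O via ϵ: add K, Q.
From K via ϵ: add I, N.
From I via ϵ: add G.
No new states can be added; the closed set is {E, F, G, H, I, K, L, N, O, P, Q}.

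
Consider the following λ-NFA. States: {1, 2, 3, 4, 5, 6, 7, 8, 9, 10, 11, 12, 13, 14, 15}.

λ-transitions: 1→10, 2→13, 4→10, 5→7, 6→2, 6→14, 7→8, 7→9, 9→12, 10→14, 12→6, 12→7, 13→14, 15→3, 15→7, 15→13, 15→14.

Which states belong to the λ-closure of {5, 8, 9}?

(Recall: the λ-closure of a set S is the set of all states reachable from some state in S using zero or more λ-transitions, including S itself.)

{2, 5, 6, 7, 8, 9, 12, 13, 14}

Start with {5, 8, 9}.
From 5 via λ: add 7.
From 9 via λ: add 12.
From 12 via λ: add 6.
From 6 via λ: add 2, 14.
From 2 via λ: add 13.
No new states can be added; the closed set is {2, 5, 6, 7, 8, 9, 12, 13, 14}.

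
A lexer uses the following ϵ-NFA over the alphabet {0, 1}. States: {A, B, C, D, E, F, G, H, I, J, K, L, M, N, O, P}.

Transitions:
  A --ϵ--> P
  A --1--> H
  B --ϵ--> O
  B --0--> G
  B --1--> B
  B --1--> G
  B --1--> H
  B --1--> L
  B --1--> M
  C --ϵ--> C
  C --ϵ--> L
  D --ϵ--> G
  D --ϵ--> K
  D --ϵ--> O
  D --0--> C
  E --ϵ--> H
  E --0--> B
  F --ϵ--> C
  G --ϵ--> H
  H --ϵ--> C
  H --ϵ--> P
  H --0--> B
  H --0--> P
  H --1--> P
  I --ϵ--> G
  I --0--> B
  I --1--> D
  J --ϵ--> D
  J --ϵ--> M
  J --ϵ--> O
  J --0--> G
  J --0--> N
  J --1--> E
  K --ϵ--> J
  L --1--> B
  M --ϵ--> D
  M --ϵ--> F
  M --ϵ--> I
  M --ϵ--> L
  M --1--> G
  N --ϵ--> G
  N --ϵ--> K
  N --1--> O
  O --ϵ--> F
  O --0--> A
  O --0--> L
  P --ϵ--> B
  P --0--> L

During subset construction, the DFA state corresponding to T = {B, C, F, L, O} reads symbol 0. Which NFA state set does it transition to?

B on 0 → {G}.
O on 0 → {A, L}.
No 0-transition from C, F, L.
Union after reading 0: {A, G, L}.
Now take the ϵ-closure:
From A via ϵ: add P.
From G via ϵ: add H.
From H via ϵ: add C.
From P via ϵ: add B.
From B via ϵ: add O.
From O via ϵ: add F.
No new states can be added; the closed set is {A, B, C, F, G, H, L, O, P}.

{A, B, C, F, G, H, L, O, P}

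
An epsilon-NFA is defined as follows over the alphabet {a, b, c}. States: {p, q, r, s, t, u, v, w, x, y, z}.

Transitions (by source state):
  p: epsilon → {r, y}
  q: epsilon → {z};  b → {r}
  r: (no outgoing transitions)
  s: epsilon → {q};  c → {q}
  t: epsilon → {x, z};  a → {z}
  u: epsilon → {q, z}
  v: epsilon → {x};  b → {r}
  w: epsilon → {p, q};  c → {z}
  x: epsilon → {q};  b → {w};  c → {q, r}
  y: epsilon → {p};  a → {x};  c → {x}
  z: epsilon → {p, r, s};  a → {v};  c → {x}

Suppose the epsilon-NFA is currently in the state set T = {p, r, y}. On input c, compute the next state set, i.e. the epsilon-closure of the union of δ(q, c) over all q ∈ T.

{p, q, r, s, x, y, z}

y on c → {x}.
No c-transition from p, r.
Union after reading c: {x}.
Now take the epsilon-closure:
From x via epsilon: add q.
From q via epsilon: add z.
From z via epsilon: add p, r, s.
From p via epsilon: add y.
No new states can be added; the closed set is {p, q, r, s, x, y, z}.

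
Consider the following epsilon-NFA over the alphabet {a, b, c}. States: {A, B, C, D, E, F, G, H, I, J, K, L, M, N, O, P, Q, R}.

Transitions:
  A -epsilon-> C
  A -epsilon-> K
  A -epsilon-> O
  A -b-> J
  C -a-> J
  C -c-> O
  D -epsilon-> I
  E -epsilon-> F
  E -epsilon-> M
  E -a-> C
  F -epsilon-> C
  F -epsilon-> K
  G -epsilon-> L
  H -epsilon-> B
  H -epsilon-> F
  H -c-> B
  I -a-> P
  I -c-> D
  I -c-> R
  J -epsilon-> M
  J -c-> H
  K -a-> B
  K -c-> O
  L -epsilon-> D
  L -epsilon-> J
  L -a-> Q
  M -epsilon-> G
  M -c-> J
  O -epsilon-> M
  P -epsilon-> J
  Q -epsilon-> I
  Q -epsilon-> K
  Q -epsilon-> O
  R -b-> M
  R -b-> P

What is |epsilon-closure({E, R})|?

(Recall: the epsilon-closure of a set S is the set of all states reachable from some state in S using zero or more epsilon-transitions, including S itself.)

Start with {E, R}.
From E via epsilon: add F, M.
From F via epsilon: add C, K.
From M via epsilon: add G.
From G via epsilon: add L.
From L via epsilon: add D, J.
From D via epsilon: add I.
epsilon-closure = {C, D, E, F, G, I, J, K, L, M, R}, which has 11 states.

11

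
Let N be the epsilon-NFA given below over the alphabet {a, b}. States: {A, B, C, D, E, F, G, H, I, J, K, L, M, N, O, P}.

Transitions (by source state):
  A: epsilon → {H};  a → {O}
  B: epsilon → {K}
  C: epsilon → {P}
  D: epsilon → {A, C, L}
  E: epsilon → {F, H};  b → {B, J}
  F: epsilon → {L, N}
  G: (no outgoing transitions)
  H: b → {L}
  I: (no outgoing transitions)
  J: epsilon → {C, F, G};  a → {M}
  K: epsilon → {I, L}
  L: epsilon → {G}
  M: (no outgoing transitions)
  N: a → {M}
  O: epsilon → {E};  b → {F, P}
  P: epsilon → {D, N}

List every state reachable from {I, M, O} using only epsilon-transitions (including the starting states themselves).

Start with {I, M, O}.
From O via epsilon: add E.
From E via epsilon: add F, H.
From F via epsilon: add L, N.
From L via epsilon: add G.
No new states can be added; the closed set is {E, F, G, H, I, L, M, N, O}.

{E, F, G, H, I, L, M, N, O}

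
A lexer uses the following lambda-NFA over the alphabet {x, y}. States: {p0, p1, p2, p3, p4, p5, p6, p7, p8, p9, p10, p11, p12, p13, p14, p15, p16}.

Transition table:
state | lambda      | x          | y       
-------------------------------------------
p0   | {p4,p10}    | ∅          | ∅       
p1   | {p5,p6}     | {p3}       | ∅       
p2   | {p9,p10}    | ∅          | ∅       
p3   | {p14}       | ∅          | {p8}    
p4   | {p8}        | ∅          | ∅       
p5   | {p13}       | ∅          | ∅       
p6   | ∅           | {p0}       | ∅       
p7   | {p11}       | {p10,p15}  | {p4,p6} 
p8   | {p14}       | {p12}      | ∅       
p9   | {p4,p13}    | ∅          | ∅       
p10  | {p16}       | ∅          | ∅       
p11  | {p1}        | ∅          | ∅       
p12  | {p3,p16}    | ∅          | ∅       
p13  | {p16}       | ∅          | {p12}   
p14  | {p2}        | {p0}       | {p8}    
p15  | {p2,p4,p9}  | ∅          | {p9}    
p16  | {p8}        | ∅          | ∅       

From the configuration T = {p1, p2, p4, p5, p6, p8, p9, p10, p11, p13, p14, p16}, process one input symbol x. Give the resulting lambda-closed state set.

{p0, p2, p3, p4, p8, p9, p10, p12, p13, p14, p16}

p1 on x → {p3}.
p6 on x → {p0}.
p8 on x → {p12}.
p14 on x → {p0}.
No x-transition from p2, p4, p5, p9, p10, p11, p13, p16.
Union after reading x: {p0, p3, p12}.
Now take the lambda-closure:
From p0 via lambda: add p4, p10.
From p3 via lambda: add p14.
From p12 via lambda: add p16.
From p4 via lambda: add p8.
From p14 via lambda: add p2.
From p2 via lambda: add p9.
From p9 via lambda: add p13.
No new states can be added; the closed set is {p0, p2, p3, p4, p8, p9, p10, p12, p13, p14, p16}.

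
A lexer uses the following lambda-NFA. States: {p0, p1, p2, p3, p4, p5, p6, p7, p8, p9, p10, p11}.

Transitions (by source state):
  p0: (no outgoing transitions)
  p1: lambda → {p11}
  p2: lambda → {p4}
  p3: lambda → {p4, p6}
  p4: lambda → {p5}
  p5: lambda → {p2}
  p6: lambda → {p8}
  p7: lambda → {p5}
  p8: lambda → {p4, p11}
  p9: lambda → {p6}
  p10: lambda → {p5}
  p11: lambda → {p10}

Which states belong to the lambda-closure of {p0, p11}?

Start with {p0, p11}.
From p11 via lambda: add p10.
From p10 via lambda: add p5.
From p5 via lambda: add p2.
From p2 via lambda: add p4.
No new states can be added; the closed set is {p0, p2, p4, p5, p10, p11}.

{p0, p2, p4, p5, p10, p11}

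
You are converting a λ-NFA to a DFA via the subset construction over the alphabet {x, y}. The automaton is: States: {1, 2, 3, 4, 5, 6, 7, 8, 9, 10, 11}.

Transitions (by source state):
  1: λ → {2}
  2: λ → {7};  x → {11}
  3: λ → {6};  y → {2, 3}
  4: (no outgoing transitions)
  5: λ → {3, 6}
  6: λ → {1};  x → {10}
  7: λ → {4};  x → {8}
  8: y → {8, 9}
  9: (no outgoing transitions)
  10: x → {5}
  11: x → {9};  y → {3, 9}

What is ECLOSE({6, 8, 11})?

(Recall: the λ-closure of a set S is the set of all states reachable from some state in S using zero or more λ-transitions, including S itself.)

Start with {6, 8, 11}.
From 6 via λ: add 1.
From 1 via λ: add 2.
From 2 via λ: add 7.
From 7 via λ: add 4.
No new states can be added; the closed set is {1, 2, 4, 6, 7, 8, 11}.

{1, 2, 4, 6, 7, 8, 11}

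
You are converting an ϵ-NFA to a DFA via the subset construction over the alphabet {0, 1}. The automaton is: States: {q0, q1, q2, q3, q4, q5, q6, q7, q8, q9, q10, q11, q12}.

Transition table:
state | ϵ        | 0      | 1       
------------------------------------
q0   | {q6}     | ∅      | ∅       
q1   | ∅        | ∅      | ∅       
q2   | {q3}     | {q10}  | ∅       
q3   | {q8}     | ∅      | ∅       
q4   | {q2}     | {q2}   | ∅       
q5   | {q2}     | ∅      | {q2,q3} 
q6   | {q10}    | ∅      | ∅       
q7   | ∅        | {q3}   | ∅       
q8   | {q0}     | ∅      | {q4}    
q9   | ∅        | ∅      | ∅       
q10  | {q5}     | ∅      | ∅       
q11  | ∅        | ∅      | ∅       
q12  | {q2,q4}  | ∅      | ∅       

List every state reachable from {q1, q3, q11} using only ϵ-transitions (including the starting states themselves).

{q0, q1, q2, q3, q5, q6, q8, q10, q11}

Start with {q1, q3, q11}.
From q3 via ϵ: add q8.
From q8 via ϵ: add q0.
From q0 via ϵ: add q6.
From q6 via ϵ: add q10.
From q10 via ϵ: add q5.
From q5 via ϵ: add q2.
No new states can be added; the closed set is {q0, q1, q2, q3, q5, q6, q8, q10, q11}.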